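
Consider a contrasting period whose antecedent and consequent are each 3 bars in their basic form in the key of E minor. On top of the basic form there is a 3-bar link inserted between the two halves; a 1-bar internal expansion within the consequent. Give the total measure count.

Basic contrasting period: 3 + 3 = 6 bars.
6 (basic form) + 3 (link) + 1 (internal expansion) = 10.

10 measures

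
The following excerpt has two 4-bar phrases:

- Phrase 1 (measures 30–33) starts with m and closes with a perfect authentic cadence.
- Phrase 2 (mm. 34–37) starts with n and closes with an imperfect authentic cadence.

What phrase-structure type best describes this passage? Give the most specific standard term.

The second phrase closes with an imperfect authentic cadence, which is not stronger than the first phrase's perfect authentic cadence; without a weak→strong cadential pair there is no antecedent–consequent relationship, so this is a phrase group rather than a period.

phrase group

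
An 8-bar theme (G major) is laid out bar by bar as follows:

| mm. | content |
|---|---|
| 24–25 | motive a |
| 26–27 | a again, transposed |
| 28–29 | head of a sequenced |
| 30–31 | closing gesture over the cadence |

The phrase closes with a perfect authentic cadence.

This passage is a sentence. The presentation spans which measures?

The presentation of a sentence is the basic idea (mm. 24–25) plus its repetition (bars 26–27); the presentation is therefore mm. 24-27.

measures 24–27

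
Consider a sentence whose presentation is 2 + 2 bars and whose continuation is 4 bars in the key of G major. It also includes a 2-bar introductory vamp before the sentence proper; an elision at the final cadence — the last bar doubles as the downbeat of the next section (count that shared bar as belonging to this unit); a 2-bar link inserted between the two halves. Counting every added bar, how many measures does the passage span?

12 measures

Basic sentence: 2 + 2 + 4 = 8 bars.
8 (basic form) + 2 (introduction) + 2 (link) = 12.
The elision shares a bar with the next section but does not change this unit's count.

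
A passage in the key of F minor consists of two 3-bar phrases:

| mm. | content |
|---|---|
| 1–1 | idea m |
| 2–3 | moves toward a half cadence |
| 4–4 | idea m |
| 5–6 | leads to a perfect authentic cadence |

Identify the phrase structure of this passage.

parallel period

Phrase 1 ends with a half cadence (weaker) and phrase 2 with a perfect authentic cadence (stronger): antecedent + consequent = a period.
The two phrases open with the same material (m / m), so the period is parallel.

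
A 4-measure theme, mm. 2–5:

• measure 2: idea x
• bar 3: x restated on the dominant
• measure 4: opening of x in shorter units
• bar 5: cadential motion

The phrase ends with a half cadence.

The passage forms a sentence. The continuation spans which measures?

measures 4–5

After the presentation (measures 2-3), the continuation covers the fragmentation through the cadence: measures 4-5.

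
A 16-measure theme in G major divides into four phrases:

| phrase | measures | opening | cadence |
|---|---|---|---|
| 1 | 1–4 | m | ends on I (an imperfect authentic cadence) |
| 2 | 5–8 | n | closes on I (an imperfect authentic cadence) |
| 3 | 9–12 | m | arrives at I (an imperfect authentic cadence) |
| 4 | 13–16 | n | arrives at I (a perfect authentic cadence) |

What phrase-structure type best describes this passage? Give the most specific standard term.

Four phrases in two halves: the first half (measures 1-8) ends with an imperfect authentic cadence, the second (bars 9-16) with a perfect authentic cadence — a large antecedent–consequent pair, i.e. a double period.
Phrase 3 begins with the same material as phrase 1, making it parallel.

parallel double period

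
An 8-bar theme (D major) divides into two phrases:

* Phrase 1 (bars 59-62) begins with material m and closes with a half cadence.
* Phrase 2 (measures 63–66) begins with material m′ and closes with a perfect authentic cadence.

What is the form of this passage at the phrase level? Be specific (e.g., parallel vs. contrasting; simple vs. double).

parallel period

Phrase 1 ends with a half cadence (weaker) and phrase 2 with a perfect authentic cadence (stronger): antecedent + consequent = a period.
The two phrases open with the same material (m / m′), so the period is parallel.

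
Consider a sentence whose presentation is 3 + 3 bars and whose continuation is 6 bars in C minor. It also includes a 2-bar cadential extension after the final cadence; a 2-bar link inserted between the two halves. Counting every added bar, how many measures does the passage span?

Basic sentence: 3 + 3 + 6 = 12 bars.
12 (basic form) + 2 (cadential extension) + 2 (link) = 16.

16 measures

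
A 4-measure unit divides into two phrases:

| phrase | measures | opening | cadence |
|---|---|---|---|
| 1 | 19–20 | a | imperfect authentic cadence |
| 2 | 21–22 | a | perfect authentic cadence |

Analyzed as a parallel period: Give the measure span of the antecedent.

measures 19–20

The antecedent is the phrase ending with the weaker cadence (imperfect authentic cadence, phrase 1) and the consequent the one ending more conclusively (perfect authentic cadence, phrase 2); the antecedent is bars 19-20.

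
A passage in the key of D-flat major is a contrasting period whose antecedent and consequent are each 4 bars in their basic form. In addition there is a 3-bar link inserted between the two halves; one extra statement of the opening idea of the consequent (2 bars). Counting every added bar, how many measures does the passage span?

Basic contrasting period: 4 + 4 = 8 bars.
8 (basic form) + 3 (link) + 2 (extra statement) = 13.

13 measures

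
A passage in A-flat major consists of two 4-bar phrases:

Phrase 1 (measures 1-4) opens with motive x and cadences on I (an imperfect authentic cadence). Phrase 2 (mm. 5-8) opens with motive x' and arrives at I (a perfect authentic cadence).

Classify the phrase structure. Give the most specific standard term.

parallel period

Phrase 1 ends with an imperfect authentic cadence (weaker) and phrase 2 with a perfect authentic cadence (stronger): antecedent + consequent = a period.
The two phrases open with the same material (x / x'), so the period is parallel.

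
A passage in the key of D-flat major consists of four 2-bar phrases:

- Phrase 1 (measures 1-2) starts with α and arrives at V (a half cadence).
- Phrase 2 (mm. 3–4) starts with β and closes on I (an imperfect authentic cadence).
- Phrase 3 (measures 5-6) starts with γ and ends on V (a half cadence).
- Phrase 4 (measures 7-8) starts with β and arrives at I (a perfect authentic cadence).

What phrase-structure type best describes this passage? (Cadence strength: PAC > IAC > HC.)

Four phrases in two halves: the first half (mm. 1-4) ends with an imperfect authentic cadence, the second (mm. 5–8) with a perfect authentic cadence — a large antecedent–consequent pair, i.e. a double period.
Phrase 3 begins with different material from phrase 1, making it contrasting.

contrasting double period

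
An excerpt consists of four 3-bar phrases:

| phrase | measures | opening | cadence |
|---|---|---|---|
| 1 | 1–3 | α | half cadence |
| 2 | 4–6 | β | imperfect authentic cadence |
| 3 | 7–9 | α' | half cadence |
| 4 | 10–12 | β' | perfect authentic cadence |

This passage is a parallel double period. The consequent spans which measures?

measures 7–12

In a double period the four phrases pair into a large antecedent (phrases 1–2, ending imperfect authentic cadence) and a large consequent (phrases 3–4, ending perfect authentic cadence). The consequent spans bars 7–12.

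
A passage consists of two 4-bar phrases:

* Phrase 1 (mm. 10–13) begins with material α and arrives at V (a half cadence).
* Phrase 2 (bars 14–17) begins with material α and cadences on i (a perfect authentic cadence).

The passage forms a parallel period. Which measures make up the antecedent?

The phrase ending with the weaker cadence (half cadence) is the antecedent; the one ending more conclusively (perfect authentic cadence) is the consequent. The antecedent is measures 10–13.

measures 10–13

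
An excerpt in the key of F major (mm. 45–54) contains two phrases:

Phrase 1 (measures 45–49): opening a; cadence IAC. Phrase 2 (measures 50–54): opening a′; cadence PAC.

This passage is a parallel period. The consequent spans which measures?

The antecedent is the phrase ending with the weaker cadence (imperfect authentic cadence, phrase 1) and the consequent the one ending more conclusively (perfect authentic cadence, phrase 2); the consequent is mm. 50-54.

measures 50–54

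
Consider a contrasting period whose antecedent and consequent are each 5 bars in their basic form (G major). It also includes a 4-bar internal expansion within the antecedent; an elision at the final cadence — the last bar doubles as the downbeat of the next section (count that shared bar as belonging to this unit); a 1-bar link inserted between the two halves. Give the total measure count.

15 measures

Basic contrasting period: 5 + 5 = 10 bars.
10 (basic form) + 4 (internal expansion) + 1 (link) = 15.
The elision shares a bar with the next section but does not change this unit's count.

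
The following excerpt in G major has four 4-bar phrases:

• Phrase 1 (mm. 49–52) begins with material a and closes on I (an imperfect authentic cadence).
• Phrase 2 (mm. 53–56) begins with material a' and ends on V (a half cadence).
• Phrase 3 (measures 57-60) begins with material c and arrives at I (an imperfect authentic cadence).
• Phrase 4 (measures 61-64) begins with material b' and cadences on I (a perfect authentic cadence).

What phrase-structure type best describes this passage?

contrasting double period

Four phrases in two halves: the first half (measures 49–56) ends with a half cadence, the second (mm. 57–64) with a perfect authentic cadence — a large antecedent–consequent pair, i.e. a double period.
Phrase 3 begins with different material from phrase 1, making it contrasting.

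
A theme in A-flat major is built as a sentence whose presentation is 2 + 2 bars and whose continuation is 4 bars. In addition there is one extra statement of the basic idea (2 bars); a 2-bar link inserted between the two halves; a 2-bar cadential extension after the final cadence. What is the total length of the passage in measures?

14 measures

Basic sentence: 2 + 2 + 4 = 8 bars.
8 (basic form) + 2 (extra statement) + 2 (link) + 2 (cadential extension) = 14.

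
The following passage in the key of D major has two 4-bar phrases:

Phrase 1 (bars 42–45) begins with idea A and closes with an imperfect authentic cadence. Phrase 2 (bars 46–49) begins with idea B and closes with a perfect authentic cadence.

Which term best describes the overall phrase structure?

Phrase 1 ends with an imperfect authentic cadence (weaker) and phrase 2 with a perfect authentic cadence (stronger): antecedent + consequent = a period.
The two phrases open with different material (A / B), so the period is contrasting.

contrasting period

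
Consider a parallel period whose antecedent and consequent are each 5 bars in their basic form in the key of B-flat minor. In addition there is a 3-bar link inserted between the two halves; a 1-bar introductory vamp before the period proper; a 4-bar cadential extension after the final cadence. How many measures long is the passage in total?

Basic parallel period: 5 + 5 = 10 bars.
10 (basic form) + 3 (link) + 1 (introduction) + 4 (cadential extension) = 18.

18 measures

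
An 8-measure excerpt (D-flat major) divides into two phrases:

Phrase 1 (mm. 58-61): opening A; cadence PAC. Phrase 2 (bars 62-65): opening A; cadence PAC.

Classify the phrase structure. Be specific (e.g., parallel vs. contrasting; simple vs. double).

repeated phrase

Both phrases have the same opening (A) and the same cadence (perfect authentic cadence): the second is a restatement, not a consequent, so this is a repeated phrase rather than a period.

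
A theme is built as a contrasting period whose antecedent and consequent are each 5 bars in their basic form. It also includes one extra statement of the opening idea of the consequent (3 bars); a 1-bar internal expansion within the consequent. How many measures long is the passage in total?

Basic contrasting period: 5 + 5 = 10 bars.
10 (basic form) + 3 (extra statement) + 1 (internal expansion) = 14.

14 measures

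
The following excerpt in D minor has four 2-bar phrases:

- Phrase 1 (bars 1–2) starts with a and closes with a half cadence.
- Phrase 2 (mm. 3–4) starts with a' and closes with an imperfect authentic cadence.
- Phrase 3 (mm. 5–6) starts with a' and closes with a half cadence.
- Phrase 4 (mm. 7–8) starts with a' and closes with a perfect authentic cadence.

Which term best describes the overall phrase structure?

parallel double period

Four phrases in two halves: the first half (measures 1–4) ends with an imperfect authentic cadence, the second (bars 5–8) with a perfect authentic cadence — a large antecedent–consequent pair, i.e. a double period.
Phrase 3 begins with the same material as phrase 1, making it parallel.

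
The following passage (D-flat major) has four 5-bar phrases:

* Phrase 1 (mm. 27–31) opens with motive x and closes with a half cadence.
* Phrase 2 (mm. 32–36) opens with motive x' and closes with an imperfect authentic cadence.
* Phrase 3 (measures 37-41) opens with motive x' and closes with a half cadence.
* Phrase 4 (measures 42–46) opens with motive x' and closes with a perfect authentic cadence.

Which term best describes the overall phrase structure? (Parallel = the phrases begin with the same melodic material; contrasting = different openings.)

parallel double period

Four phrases in two halves: the first half (measures 27-36) ends with an imperfect authentic cadence, the second (mm. 37-46) with a perfect authentic cadence — a large antecedent–consequent pair, i.e. a double period.
Phrase 3 begins with the same material as phrase 1, making it parallel.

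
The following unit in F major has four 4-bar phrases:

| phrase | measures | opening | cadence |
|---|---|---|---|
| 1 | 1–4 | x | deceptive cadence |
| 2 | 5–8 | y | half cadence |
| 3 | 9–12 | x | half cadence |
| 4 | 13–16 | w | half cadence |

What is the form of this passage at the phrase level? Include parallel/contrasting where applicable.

phrase group

Phrase 4 ends with a half cadence, no stronger than phrase 2's half cadence, so the four phrases do not form a double period; nor do phrases 3–4 duplicate 1–2, so it is not a repeated period. With no phrase reaching a conclusive cadence, the passage is a phrase group.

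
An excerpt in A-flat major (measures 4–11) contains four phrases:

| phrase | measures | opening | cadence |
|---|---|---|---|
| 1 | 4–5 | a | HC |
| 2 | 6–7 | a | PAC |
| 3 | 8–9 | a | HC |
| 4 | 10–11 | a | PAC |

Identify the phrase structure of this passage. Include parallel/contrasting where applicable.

repeated period

The cadence pattern HC–PAC–HC–PAC is weak–strong twice, and phrases 3–4 restate phrases 1–2: a period heard twice, not a double period (which would end weakly at phrase 2).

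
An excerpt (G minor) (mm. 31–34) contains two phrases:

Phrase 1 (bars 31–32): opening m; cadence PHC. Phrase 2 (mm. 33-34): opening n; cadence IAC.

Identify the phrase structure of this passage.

Phrase 1 ends with a Phrygian half cadence (weaker) and phrase 2 with an imperfect authentic cadence (stronger): antecedent + consequent = a period.
The two phrases open with different material (m / n), so the period is contrasting.

contrasting period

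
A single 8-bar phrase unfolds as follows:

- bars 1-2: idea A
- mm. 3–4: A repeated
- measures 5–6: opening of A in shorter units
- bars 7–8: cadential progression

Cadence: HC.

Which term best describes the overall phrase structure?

Basic idea (bars 1-2) + its repetition (mm. 3–4) form the presentation; fragmentation and cadence (mm. 5–8) form the continuation — the 8-bar whole is a sentence.

sentence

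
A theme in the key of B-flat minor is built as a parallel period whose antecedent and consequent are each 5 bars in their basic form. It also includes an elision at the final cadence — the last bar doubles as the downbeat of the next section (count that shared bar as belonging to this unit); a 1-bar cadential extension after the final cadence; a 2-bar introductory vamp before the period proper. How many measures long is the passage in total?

13 measures

Basic parallel period: 5 + 5 = 10 bars.
10 (basic form) + 1 (cadential extension) + 2 (introduction) = 13.
The elision shares a bar with the next section but does not change this unit's count.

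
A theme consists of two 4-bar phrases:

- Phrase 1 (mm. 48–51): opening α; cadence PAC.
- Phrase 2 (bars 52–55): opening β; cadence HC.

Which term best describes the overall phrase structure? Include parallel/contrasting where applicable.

The second phrase closes with a half cadence, which is not stronger than the first phrase's perfect authentic cadence; without a weak→strong cadential pair there is no antecedent–consequent relationship, so this is a phrase group rather than a period.

phrase group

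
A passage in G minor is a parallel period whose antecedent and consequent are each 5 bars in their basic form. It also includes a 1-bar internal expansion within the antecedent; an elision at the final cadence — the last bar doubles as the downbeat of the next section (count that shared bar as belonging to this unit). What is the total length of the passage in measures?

11 measures

Basic parallel period: 5 + 5 = 10 bars.
10 (basic form) + 1 (internal expansion) = 11.
The elision shares a bar with the next section but does not change this unit's count.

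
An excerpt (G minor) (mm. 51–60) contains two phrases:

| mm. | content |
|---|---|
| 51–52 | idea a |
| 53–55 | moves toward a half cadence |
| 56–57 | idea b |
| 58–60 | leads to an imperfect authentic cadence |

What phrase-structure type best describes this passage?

contrasting period

Phrase 1 ends with a half cadence (weaker) and phrase 2 with an imperfect authentic cadence (stronger): antecedent + consequent = a period.
The two phrases open with different material (a / b), so the period is contrasting.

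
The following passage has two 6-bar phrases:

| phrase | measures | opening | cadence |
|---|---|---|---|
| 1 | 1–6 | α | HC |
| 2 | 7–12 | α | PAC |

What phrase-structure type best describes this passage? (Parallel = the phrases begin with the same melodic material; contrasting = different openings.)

Phrase 1 ends with a half cadence (weaker) and phrase 2 with a perfect authentic cadence (stronger): antecedent + consequent = a period.
The two phrases open with the same material (α / α), so the period is parallel.

parallel period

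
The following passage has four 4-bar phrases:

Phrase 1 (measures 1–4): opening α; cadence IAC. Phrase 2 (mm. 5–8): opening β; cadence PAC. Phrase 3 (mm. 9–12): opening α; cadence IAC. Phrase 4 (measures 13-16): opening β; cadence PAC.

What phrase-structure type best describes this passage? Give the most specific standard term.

repeated period

The cadence pattern IAC–PAC–IAC–PAC is weak–strong twice, and phrases 3–4 restate phrases 1–2: a period heard twice, not a double period (which would end weakly at phrase 2).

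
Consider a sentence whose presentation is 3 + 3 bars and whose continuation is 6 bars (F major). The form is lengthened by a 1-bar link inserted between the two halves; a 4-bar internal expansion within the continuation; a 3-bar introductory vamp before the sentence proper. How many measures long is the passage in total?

20 measures

Basic sentence: 3 + 3 + 6 = 12 bars.
12 (basic form) + 1 (link) + 4 (internal expansion) + 3 (introduction) = 20.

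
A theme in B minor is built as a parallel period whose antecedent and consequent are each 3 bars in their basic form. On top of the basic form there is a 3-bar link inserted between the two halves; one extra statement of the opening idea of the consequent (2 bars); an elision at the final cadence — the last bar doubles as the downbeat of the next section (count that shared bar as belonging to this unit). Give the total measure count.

Basic parallel period: 3 + 3 = 6 bars.
6 (basic form) + 3 (link) + 2 (extra statement) = 11.
The elision shares a bar with the next section but does not change this unit's count.

11 measures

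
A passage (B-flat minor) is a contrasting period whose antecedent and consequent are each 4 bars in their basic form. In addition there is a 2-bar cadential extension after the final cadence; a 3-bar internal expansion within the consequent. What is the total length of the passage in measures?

Basic contrasting period: 4 + 4 = 8 bars.
8 (basic form) + 2 (cadential extension) + 3 (internal expansion) = 13.

13 measures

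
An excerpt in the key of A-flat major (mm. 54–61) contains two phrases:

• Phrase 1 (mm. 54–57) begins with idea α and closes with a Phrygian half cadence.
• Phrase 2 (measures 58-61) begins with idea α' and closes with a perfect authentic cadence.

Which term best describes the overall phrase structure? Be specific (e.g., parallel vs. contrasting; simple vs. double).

parallel period

Phrase 1 ends with a Phrygian half cadence (weaker) and phrase 2 with a perfect authentic cadence (stronger): antecedent + consequent = a period.
The two phrases open with the same material (α / α'), so the period is parallel.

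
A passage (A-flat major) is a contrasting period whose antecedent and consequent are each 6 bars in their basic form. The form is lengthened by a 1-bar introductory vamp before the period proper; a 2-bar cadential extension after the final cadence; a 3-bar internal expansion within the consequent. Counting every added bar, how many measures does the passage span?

Basic contrasting period: 6 + 6 = 12 bars.
12 (basic form) + 1 (introduction) + 2 (cadential extension) + 3 (internal expansion) = 18.

18 measures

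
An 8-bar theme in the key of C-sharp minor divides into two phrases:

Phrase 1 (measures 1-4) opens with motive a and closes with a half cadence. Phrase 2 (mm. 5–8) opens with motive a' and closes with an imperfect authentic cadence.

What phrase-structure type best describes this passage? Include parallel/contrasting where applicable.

parallel period

Phrase 1 ends with a half cadence (weaker) and phrase 2 with an imperfect authentic cadence (stronger): antecedent + consequent = a period.
The two phrases open with the same material (a / a'), so the period is parallel.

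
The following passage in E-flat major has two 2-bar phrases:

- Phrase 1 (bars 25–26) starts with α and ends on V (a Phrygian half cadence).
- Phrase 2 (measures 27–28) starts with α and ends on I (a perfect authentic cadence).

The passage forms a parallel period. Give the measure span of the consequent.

The antecedent is the phrase ending with the weaker cadence (Phrygian half cadence, phrase 1) and the consequent the one ending more conclusively (perfect authentic cadence, phrase 2); the consequent is mm. 27–28.

measures 27–28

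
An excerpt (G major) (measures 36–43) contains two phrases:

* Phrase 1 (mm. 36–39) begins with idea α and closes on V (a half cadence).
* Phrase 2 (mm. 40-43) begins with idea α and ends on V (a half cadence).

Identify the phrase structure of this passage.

repeated phrase

Both phrases have the same opening (α) and the same cadence (half cadence): the second is a restatement, not a consequent, so this is a repeated phrase rather than a period.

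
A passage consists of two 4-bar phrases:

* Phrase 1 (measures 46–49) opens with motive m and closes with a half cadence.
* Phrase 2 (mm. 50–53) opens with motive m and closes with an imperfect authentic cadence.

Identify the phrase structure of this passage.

parallel period

Phrase 1 ends with a half cadence (weaker) and phrase 2 with an imperfect authentic cadence (stronger): antecedent + consequent = a period.
The two phrases open with the same material (m / m), so the period is parallel.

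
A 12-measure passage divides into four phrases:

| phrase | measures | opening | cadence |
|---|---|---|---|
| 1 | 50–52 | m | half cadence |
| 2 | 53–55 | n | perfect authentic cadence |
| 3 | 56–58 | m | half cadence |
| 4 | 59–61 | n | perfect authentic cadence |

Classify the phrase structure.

repeated period

The cadence pattern HC–PAC–HC–PAC is weak–strong twice, and phrases 3–4 restate phrases 1–2: a period heard twice, not a double period (which would end weakly at phrase 2).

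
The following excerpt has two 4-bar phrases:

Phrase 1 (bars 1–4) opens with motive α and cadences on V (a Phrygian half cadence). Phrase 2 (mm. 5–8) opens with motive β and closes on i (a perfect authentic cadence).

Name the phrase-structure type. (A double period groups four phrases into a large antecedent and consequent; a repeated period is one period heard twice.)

contrasting period

Phrase 1 ends with a Phrygian half cadence (weaker) and phrase 2 with a perfect authentic cadence (stronger): antecedent + consequent = a period.
The two phrases open with different material (α / β), so the period is contrasting.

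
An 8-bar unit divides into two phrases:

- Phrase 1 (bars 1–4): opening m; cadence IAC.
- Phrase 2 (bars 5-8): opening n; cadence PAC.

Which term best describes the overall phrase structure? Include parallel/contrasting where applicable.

Phrase 1 ends with an imperfect authentic cadence (weaker) and phrase 2 with a perfect authentic cadence (stronger): antecedent + consequent = a period.
The two phrases open with different material (m / n), so the period is contrasting.

contrasting period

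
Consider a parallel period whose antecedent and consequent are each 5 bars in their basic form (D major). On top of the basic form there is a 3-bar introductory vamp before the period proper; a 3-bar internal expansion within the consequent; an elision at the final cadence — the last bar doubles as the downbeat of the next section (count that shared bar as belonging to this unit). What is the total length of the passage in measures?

16 measures

Basic parallel period: 5 + 5 = 10 bars.
10 (basic form) + 3 (introduction) + 3 (internal expansion) = 16.
The elision shares a bar with the next section but does not change this unit's count.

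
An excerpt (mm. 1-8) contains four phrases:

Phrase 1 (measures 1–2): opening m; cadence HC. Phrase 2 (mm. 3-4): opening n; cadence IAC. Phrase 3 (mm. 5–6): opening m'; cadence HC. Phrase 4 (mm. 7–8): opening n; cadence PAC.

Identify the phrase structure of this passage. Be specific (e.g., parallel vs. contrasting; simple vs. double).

Four phrases in two halves: the first half (mm. 1–4) ends with an imperfect authentic cadence, the second (measures 5–8) with a perfect authentic cadence — a large antecedent–consequent pair, i.e. a double period.
Phrase 3 begins with the same material as phrase 1, making it parallel.

parallel double period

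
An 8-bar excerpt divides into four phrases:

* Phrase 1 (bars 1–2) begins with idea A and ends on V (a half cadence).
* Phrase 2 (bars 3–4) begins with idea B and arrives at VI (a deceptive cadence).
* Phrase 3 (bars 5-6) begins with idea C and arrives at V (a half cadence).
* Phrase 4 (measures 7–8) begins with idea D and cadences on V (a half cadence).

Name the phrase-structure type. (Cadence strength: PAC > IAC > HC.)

phrase group

Phrase 4 ends with a half cadence, no stronger than phrase 2's deceptive cadence, so the four phrases do not form a double period; nor do phrases 3–4 duplicate 1–2, so it is not a repeated period. With no phrase reaching a conclusive cadence, the passage is a phrase group.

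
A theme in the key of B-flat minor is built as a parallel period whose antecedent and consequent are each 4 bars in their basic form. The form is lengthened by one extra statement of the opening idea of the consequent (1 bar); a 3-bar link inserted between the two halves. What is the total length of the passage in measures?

Basic parallel period: 4 + 4 = 8 bars.
8 (basic form) + 1 (extra statement) + 3 (link) = 12.

12 measures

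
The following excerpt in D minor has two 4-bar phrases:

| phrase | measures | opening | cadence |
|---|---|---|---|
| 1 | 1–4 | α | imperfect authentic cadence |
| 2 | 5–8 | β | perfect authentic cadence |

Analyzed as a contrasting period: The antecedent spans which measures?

measures 1–4

The antecedent is the phrase ending with the weaker cadence (imperfect authentic cadence, phrase 1) and the consequent the one ending more conclusively (perfect authentic cadence, phrase 2); the antecedent is mm. 1–4.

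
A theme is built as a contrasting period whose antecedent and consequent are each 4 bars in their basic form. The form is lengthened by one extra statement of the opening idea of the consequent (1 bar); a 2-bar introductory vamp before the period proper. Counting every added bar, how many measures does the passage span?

11 measures

Basic contrasting period: 4 + 4 = 8 bars.
8 (basic form) + 1 (extra statement) + 2 (introduction) = 11.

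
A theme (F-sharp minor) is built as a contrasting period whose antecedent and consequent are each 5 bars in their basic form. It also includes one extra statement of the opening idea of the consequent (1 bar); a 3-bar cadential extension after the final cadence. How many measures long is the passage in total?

14 measures

Basic contrasting period: 5 + 5 = 10 bars.
10 (basic form) + 1 (extra statement) + 3 (cadential extension) = 14.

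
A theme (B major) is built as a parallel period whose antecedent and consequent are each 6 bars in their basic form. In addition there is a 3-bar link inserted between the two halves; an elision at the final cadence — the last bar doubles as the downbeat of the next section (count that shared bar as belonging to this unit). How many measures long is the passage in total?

15 measures

Basic parallel period: 6 + 6 = 12 bars.
12 (basic form) + 3 (link) = 15.
The elision shares a bar with the next section but does not change this unit's count.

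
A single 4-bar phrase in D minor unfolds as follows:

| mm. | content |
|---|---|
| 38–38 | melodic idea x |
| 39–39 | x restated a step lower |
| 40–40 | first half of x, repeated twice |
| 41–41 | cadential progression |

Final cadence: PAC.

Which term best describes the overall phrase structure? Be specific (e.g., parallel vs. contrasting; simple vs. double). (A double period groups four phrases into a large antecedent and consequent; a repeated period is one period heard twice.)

sentence

Basic idea (bar 38) + its repetition (m. 39) form the presentation; fragmentation and cadence (mm. 40–41) form the continuation — the 4-bar whole is a sentence.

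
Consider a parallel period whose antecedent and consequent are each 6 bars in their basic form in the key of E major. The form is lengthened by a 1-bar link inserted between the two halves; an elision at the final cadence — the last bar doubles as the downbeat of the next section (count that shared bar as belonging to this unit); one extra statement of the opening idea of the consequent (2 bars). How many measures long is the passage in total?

15 measures

Basic parallel period: 6 + 6 = 12 bars.
12 (basic form) + 1 (link) + 2 (extra statement) = 15.
The elision shares a bar with the next section but does not change this unit's count.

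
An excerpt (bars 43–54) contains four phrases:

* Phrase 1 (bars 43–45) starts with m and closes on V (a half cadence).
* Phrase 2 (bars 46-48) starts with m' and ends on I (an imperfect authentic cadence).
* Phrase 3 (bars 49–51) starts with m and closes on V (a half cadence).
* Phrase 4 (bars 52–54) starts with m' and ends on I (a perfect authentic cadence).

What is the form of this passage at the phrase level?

parallel double period

Four phrases in two halves: the first half (mm. 43–48) ends with an imperfect authentic cadence, the second (bars 49–54) with a perfect authentic cadence — a large antecedent–consequent pair, i.e. a double period.
Phrase 3 begins with the same material as phrase 1, making it parallel.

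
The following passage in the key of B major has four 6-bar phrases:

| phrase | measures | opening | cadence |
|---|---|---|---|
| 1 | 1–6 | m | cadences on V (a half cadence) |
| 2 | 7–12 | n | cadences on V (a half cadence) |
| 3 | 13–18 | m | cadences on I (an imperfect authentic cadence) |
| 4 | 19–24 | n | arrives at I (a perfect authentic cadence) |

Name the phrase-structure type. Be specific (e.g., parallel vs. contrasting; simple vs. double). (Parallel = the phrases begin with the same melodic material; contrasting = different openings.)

Four phrases in two halves: the first half (measures 1–12) ends with a half cadence, the second (mm. 13–24) with a perfect authentic cadence — a large antecedent–consequent pair, i.e. a double period.
Phrase 3 begins with the same material as phrase 1, making it parallel.

parallel double period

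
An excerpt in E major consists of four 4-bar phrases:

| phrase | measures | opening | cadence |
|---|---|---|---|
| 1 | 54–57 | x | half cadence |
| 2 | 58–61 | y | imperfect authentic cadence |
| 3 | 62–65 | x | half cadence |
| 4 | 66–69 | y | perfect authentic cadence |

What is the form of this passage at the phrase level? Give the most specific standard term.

Four phrases in two halves: the first half (bars 54–61) ends with an imperfect authentic cadence, the second (measures 62–69) with a perfect authentic cadence — a large antecedent–consequent pair, i.e. a double period.
Phrase 3 begins with the same material as phrase 1, making it parallel.

parallel double period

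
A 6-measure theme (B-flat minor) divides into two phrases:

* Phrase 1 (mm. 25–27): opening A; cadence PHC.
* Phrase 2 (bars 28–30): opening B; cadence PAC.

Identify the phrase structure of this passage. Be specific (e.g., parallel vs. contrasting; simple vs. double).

Phrase 1 ends with a Phrygian half cadence (weaker) and phrase 2 with a perfect authentic cadence (stronger): antecedent + consequent = a period.
The two phrases open with different material (A / B), so the period is contrasting.

contrasting period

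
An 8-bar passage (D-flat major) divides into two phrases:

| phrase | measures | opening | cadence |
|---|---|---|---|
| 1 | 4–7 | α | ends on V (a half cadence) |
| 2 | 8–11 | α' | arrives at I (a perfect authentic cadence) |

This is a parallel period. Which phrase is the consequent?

phrase 2

The phrase ending with the weaker cadence (half cadence) is the antecedent; the one ending more conclusively (perfect authentic cadence) is the consequent. The consequent is phrase 2.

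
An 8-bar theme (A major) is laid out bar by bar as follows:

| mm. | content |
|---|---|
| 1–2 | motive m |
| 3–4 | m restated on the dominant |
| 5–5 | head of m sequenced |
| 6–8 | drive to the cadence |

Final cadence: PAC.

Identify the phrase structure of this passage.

Basic idea (mm. 1–2) + its repetition (measures 3–4) form the presentation; fragmentation and cadence (bars 5–8) form the continuation — the 8-bar whole is a sentence.

sentence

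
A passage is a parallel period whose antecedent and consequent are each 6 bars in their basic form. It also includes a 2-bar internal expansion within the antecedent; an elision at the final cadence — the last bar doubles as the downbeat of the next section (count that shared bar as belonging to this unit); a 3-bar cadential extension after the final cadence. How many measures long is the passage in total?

Basic parallel period: 6 + 6 = 12 bars.
12 (basic form) + 2 (internal expansion) + 3 (cadential extension) = 17.
The elision shares a bar with the next section but does not change this unit's count.

17 measures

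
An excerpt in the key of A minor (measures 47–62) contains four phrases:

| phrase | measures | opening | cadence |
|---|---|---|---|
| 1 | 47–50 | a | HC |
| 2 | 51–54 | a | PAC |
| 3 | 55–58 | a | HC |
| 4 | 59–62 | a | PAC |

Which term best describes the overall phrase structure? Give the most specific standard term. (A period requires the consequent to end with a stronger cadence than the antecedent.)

repeated period

The cadence pattern HC–PAC–HC–PAC is weak–strong twice, and phrases 3–4 restate phrases 1–2: a period heard twice, not a double period (which would end weakly at phrase 2).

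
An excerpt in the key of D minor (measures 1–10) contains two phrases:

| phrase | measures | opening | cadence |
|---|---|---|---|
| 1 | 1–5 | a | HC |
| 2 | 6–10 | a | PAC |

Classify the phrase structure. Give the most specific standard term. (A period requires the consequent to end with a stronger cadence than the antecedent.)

parallel period

Phrase 1 ends with a half cadence (weaker) and phrase 2 with a perfect authentic cadence (stronger): antecedent + consequent = a period.
The two phrases open with the same material (a / a), so the period is parallel.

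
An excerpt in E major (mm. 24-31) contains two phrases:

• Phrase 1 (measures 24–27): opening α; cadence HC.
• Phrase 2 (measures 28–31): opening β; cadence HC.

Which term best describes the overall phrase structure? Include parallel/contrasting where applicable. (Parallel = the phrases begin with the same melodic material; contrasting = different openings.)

phrase group

The second phrase closes with a half cadence, which is not stronger than the first phrase's half cadence; without a weak→strong cadential pair there is no antecedent–consequent relationship, so this is a phrase group rather than a period.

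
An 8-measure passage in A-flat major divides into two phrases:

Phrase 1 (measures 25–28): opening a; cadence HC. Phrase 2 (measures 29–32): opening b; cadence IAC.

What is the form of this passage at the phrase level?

contrasting period

Phrase 1 ends with a half cadence (weaker) and phrase 2 with an imperfect authentic cadence (stronger): antecedent + consequent = a period.
The two phrases open with different material (a / b), so the period is contrasting.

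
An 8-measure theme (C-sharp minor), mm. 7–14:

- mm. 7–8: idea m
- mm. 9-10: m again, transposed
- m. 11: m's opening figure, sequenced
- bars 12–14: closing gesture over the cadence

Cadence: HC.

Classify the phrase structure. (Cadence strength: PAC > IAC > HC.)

sentence

Basic idea (mm. 7–8) + its repetition (mm. 9-10) form the presentation; fragmentation and cadence (measures 11-14) form the continuation — the 8-bar whole is a sentence.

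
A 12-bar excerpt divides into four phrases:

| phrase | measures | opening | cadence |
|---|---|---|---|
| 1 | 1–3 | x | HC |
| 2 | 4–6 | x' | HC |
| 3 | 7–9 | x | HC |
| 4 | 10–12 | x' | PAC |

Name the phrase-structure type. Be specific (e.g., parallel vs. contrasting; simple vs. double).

parallel double period

Four phrases in two halves: the first half (measures 1–6) ends with a half cadence, the second (mm. 7-12) with a perfect authentic cadence — a large antecedent–consequent pair, i.e. a double period.
Phrase 3 begins with the same material as phrase 1, making it parallel.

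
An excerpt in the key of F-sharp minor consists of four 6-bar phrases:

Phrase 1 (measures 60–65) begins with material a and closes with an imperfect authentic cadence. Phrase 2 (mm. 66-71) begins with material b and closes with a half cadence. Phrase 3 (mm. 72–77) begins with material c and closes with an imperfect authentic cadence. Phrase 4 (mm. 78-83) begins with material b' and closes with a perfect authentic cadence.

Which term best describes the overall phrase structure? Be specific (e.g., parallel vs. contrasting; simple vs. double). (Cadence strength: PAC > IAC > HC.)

contrasting double period

Four phrases in two halves: the first half (mm. 60-71) ends with a half cadence, the second (mm. 72–83) with a perfect authentic cadence — a large antecedent–consequent pair, i.e. a double period.
Phrase 3 begins with different material from phrase 1, making it contrasting.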